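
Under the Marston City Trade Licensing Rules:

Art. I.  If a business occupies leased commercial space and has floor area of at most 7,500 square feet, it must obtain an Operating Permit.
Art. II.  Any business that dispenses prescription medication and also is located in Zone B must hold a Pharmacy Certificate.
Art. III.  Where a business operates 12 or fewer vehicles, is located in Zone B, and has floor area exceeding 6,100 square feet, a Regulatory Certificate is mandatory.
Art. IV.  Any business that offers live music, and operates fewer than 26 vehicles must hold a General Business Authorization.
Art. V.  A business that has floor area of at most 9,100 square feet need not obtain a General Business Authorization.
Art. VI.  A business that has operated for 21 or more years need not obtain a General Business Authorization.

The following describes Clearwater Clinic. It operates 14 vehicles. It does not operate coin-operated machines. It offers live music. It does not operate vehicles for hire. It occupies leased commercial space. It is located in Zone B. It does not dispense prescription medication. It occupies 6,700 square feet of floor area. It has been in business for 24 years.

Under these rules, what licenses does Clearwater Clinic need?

Art. I. occupies leased commercial space; floor area 6,700 square feet ≤ 7,500 square feet → Operating Permit required.
Art. II. does not dispense prescription medication; is located in Zone B → Pharmacy Certificate not required.
Art. III. vehicles 14 > 12; is located in Zone B; floor area 6,700 square feet > 6,100 square feet → Regulatory Certificate not required.
Art. IV. offers live music; vehicles 14 < 26 → General Business Authorization required.
Art. V. floor area 6,700 square feet ≤ 9,100 square feet → exempt from General Business Authorization.
Art. VI. years in business 24 ≥ 21 → exempt from General Business Authorization.

Operating Permit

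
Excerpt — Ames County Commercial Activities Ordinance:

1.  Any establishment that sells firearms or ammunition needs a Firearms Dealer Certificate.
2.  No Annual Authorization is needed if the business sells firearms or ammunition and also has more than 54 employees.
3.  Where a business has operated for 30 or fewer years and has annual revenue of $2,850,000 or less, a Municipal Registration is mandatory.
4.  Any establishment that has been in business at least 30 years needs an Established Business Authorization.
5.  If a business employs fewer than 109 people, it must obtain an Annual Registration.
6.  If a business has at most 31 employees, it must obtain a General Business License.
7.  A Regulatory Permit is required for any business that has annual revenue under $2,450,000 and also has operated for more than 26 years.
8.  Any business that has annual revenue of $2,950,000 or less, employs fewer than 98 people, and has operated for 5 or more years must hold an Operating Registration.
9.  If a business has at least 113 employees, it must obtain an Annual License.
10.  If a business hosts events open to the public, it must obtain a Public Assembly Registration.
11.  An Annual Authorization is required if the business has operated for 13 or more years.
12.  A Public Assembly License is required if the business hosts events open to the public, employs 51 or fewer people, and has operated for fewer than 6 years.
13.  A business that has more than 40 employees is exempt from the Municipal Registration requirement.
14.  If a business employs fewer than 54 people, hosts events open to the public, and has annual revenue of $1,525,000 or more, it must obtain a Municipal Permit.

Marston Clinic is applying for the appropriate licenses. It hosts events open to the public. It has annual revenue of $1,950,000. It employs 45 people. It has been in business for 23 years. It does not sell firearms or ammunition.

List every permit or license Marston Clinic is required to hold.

Annual Authorization, Annual Registration, Municipal Permit, Operating Registration, Public Assembly Registration

1. does not sell firearms or ammunition → Firearms Dealer Certificate not required.
2. does not sell firearms or ammunition; employees 45 ≤ 54 → Annual Authorization exemption does not apply.
3. years in business 23 ≤ 30; revenue $1,950,000 ≤ $2,850,000 → Municipal Registration required.
4. years in business 23 < 30 → Established Business Authorization not required.
5. employees 45 < 109 → Annual Registration required.
6. employees 45 > 31 → General Business License not required.
7. revenue $1,950,000 < $2,450,000; years in business 23 ≤ 26 → Regulatory Permit not required.
8. revenue $1,950,000 ≤ $2,950,000; employees 45 < 98; years in business 23 ≥ 5 → Operating Registration required.
9. employees 45 < 113 → Annual License not required.
10. hosts events open to the public → Public Assembly Registration required.
11. years in business 23 ≥ 13 → Annual Authorization required.
12. hosts events open to the public; employees 45 ≤ 51; years in business 23 ≥ 6 → Public Assembly License not required.
13. employees 45 > 40 → exempt from Municipal Registration.
14. employees 45 < 54; hosts events open to the public; revenue $1,950,000 ≥ $1,525,000 → Municipal Permit required.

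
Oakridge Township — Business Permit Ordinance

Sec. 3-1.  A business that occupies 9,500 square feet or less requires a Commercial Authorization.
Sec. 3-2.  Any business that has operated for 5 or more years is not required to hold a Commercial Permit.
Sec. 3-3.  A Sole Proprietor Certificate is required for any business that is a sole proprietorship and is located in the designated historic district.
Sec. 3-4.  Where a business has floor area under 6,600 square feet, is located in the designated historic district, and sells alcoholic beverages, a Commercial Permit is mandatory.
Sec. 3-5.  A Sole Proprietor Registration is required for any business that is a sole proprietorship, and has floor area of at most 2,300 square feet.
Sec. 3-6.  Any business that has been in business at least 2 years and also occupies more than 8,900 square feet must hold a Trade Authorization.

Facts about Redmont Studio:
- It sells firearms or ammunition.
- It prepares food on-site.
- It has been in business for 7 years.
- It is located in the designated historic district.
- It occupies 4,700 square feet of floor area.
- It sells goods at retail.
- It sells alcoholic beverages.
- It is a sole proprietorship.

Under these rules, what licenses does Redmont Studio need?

Commercial Authorization, Sole Proprietor Certificate

Sec. 3-1. floor area 4,700 square feet ≤ 9,500 square feet → Commercial Authorization required.
Sec. 3-2. years in business 7 ≥ 5 → exempt from Commercial Permit.
Sec. 3-3. is a sole proprietorship; is located in the designated historic district → Sole Proprietor Certificate required.
Sec. 3-4. floor area 4,700 square feet < 6,600 square feet; is located in the designated historic district; sells alcoholic beverages → Commercial Permit required.
Sec. 3-5. is a sole proprietorship; floor area 4,700 square feet > 2,300 square feet → Sole Proprietor Registration not required.
Sec. 3-6. years in business 7 ≥ 2; floor area 4,700 square feet ≤ 8,900 square feet → Trade Authorization not required.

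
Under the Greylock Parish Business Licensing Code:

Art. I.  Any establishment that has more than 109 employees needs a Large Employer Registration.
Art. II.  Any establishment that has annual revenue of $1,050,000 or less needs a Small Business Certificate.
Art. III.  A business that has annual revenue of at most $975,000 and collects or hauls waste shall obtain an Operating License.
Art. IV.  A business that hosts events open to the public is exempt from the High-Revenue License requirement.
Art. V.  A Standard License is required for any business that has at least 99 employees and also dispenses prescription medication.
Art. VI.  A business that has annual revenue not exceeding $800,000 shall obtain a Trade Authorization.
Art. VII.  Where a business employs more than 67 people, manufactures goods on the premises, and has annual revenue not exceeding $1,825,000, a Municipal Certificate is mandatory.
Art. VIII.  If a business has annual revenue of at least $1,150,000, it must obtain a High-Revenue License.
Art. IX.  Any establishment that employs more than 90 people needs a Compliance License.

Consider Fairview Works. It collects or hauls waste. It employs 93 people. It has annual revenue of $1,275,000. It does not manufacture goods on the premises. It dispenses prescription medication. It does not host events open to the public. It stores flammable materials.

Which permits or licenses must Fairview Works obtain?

Compliance License, High-Revenue License

Art. I. employees 93 ≤ 109 → Large Employer Registration not required.
Art. II. revenue $1,275,000 > $1,050,000 → Small Business Certificate not required.
Art. III. revenue $1,275,000 > $975,000; collects or hauls waste → Operating License not required.
Art. IV. does not host events open to the public → High-Revenue License exemption does not apply.
Art. V. employees 93 < 99; dispenses prescription medication → Standard License not required.
Art. VI. revenue $1,275,000 > $800,000 → Trade Authorization not required.
Art. VII. employees 93 > 67; does not manufacture goods on the premises; revenue $1,275,000 ≤ $1,825,000 → Municipal Certificate not required.
Art. VIII. revenue $1,275,000 ≥ $1,150,000 → High-Revenue License required.
Art. IX. employees 93 > 90 → Compliance License required.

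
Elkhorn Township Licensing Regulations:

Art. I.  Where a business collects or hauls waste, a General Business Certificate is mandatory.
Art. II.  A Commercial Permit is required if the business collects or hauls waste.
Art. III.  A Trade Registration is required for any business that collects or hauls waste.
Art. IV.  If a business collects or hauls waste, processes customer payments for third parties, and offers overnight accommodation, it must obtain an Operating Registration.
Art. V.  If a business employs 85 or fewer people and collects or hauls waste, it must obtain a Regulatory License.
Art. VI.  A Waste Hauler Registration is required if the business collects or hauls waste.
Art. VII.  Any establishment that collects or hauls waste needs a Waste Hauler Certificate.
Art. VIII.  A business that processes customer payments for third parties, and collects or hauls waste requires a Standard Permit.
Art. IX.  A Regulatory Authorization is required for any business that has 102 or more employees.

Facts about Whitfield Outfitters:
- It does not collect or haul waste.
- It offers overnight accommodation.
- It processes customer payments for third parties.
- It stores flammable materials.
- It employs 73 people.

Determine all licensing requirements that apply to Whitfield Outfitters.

None

Art. I. does not collect or haul waste → General Business Certificate not required.
Art. II. does not collect or haul waste → Commercial Permit not required.
Art. III. does not collect or haul waste → Trade Registration not required.
Art. IV. does not collect or haul waste; processes customer payments for third parties; offers overnight accommodation → Operating Registration not required.
Art. V. employees 73 ≤ 85; does not collect or haul waste → Regulatory License not required.
Art. VI. does not collect or haul waste → Waste Hauler Registration not required.
Art. VII. does not collect or haul waste → Waste Hauler Certificate not required.
Art. VIII. processes customer payments for third parties; does not collect or haul waste → Standard Permit not required.
Art. IX. employees 73 < 102 → Regulatory Authorization not required.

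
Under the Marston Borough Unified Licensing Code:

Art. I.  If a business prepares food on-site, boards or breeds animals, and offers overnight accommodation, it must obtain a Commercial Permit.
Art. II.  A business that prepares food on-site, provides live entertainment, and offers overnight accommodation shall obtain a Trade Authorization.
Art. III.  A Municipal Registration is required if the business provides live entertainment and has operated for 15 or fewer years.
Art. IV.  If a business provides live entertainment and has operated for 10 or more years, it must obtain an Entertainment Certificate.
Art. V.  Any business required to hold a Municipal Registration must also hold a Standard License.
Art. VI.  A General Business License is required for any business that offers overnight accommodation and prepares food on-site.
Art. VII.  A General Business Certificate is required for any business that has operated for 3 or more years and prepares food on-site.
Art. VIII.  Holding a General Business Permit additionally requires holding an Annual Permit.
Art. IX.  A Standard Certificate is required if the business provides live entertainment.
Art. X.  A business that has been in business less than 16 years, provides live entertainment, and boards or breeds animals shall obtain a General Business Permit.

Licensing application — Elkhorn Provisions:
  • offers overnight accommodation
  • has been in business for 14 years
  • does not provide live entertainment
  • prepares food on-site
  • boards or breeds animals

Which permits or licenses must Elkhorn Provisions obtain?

Art. I. prepares food on-site; boards or breeds animals; offers overnight accommodation → Commercial Permit required.
Art. II. prepares food on-site; does not provide live entertainment; offers overnight accommodation → Trade Authorization not required.
Art. III. does not provide live entertainment; years in business 14 ≤ 15 → Municipal Registration not required.
Art. IV. does not provide live entertainment; years in business 14 ≥ 10 → Entertainment Certificate not required.
Art. V. Municipal Registration is not required → no effect.
Art. VI. offers overnight accommodation; prepares food on-site → General Business License required.
Art. VII. years in business 14 ≥ 3; prepares food on-site → General Business Certificate required.
Art. VIII. General Business Permit is not required → no effect.
Art. IX. does not provide live entertainment → Standard Certificate not required.
Art. X. years in business 14 < 16; does not provide live entertainment; boards or breeds animals → General Business Permit not required.

Commercial Permit, General Business Certificate, General Business License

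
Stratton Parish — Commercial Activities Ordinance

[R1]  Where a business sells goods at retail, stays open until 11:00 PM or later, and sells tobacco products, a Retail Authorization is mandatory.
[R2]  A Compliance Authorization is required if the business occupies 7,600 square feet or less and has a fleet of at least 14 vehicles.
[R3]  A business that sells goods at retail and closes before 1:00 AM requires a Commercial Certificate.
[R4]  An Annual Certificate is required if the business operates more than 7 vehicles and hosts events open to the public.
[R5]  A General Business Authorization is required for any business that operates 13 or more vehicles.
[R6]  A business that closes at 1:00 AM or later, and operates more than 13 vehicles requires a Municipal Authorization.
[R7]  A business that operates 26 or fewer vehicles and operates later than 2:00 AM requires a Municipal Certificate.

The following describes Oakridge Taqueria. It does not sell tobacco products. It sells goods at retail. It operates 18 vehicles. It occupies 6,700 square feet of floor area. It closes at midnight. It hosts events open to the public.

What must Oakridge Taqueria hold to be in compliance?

Annual Certificate, Commercial Certificate, Compliance Authorization, General Business Authorization

[R1] sells goods at retail; closes midnight, after 11:00 PM; does not sell tobacco products → Retail Authorization not required.
[R2] floor area 6,700 square feet ≤ 7,600 square feet; vehicles 18 ≥ 14 → Compliance Authorization required.
[R3] sells goods at retail; closes midnight, at/before 1:00 AM → Commercial Certificate required.
[R4] vehicles 18 > 7; hosts events open to the public → Annual Certificate required.
[R5] vehicles 18 ≥ 13 → General Business Authorization required.
[R6] closes midnight, at/before 1:00 AM; vehicles 18 > 13 → Municipal Authorization not required.
[R7] vehicles 18 ≤ 26; closes midnight, at/before 2:00 AM → Municipal Certificate not required.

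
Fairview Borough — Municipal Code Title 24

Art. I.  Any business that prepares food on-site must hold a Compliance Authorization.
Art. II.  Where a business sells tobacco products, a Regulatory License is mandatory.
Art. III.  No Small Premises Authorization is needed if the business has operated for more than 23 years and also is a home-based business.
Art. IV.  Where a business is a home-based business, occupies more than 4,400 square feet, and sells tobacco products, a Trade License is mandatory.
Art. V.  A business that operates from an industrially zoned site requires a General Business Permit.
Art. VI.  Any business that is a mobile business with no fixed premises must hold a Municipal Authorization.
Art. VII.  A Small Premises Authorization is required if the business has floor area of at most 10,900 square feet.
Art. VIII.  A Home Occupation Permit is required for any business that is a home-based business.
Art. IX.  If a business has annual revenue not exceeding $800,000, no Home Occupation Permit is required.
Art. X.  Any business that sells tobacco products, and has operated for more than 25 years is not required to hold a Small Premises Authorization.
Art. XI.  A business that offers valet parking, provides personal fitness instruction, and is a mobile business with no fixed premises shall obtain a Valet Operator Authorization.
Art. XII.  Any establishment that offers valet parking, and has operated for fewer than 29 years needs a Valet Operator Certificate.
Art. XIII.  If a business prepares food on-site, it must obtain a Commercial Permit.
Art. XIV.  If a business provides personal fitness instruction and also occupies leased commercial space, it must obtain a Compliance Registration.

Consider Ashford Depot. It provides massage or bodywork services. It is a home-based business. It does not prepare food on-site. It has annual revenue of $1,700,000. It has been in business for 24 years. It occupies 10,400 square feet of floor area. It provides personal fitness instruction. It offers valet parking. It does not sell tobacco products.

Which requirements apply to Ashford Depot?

Art. I. does not prepare food on-site → Compliance Authorization not required.
Art. II. does not sell tobacco products → Regulatory License not required.
Art. III. years in business 24 > 23; is a home-based business → exempt from Small Premises Authorization.
Art. IV. is a home-based business; floor area 10,400 square feet > 4,400 square feet; does not sell tobacco products → Trade License not required.
Art. V. is a home-based business (not: operates from an industrially zoned site) → General Business Permit not required.
Art. VI. is a home-based business (not: is a mobile business with no fixed premises) → Municipal Authorization not required.
Art. VII. floor area 10,400 square feet ≤ 10,900 square feet → Small Premises Authorization required.
Art. VIII. is a home-based business → Home Occupation Permit required.
Art. IX. revenue $1,700,000 > $800,000 → Home Occupation Permit exemption does not apply.
Art. X. does not sell tobacco products; years in business 24 ≤ 25 → Small Premises Authorization exemption does not apply.
Art. XI. offers valet parking; provides personal fitness instruction; is a home-based business (not: is a mobile business with no fixed premises) → Valet Operator Authorization not required.
Art. XII. offers valet parking; years in business 24 < 29 → Valet Operator Certificate required.
Art. XIII. does not prepare food on-site → Commercial Permit not required.
Art. XIV. provides personal fitness instruction; is a home-based business (not: occupies leased commercial space) → Compliance Registration not required.

Home Occupation Permit, Valet Operator Certificate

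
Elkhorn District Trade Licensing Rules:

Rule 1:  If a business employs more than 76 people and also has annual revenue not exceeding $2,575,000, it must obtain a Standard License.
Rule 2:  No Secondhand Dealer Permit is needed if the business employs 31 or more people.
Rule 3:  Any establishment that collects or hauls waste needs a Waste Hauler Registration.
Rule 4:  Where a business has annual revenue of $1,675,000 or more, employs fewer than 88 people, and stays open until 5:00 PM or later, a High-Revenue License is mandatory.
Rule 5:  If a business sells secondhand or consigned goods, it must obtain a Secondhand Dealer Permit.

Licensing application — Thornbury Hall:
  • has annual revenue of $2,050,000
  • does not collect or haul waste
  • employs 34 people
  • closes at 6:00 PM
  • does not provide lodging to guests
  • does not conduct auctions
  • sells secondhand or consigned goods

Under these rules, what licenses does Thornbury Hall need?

Rule 1: employees 34 ≤ 76; revenue $2,050,000 ≤ $2,575,000 → Standard License not required.
Rule 2: employees 34 ≥ 31 → exempt from Secondhand Dealer Permit.
Rule 3: does not collect or haul waste → Waste Hauler Registration not required.
Rule 4: revenue $2,050,000 ≥ $1,675,000; employees 34 < 88; closes 6:00 PM, after 5:00 PM → High-Revenue License required.
Rule 5: sells secondhand or consigned goods → Secondhand Dealer Permit required.

High-Revenue License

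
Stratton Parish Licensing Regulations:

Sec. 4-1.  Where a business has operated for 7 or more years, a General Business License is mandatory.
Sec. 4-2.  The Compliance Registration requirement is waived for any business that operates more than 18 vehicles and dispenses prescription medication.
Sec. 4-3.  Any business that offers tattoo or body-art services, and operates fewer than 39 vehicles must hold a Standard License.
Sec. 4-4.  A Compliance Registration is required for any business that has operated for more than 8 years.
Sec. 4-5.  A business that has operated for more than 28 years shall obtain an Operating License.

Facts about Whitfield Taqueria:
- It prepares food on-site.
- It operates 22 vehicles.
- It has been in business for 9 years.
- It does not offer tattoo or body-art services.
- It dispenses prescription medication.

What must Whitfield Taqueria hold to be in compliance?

General Business License

Sec. 4-1. years in business 9 ≥ 7 → General Business License required.
Sec. 4-2. vehicles 22 > 18; dispenses prescription medication → exempt from Compliance Registration.
Sec. 4-3. does not offer tattoo or body-art services; vehicles 22 < 39 → Standard License not required.
Sec. 4-4. years in business 9 > 8 → Compliance Registration required.
Sec. 4-5. years in business 9 ≤ 28 → Operating License not required.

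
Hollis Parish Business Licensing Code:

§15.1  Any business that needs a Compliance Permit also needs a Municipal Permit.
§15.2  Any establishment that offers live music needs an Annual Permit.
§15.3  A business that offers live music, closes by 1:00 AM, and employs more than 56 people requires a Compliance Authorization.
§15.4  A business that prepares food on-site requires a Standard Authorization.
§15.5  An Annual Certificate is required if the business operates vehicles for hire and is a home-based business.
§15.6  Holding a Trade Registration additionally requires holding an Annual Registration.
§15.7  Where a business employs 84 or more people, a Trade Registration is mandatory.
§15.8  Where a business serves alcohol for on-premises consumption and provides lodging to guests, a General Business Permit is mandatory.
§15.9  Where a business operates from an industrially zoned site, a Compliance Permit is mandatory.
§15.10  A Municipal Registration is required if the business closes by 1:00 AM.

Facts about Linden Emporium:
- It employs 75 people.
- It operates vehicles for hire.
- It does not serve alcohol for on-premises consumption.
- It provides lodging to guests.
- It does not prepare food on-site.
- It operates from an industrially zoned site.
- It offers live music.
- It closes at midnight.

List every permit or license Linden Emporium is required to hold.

Annual Permit, Compliance Authorization, Compliance Permit, Municipal Permit, Municipal Registration

§15.1 Compliance Permit is required → Municipal Permit also required.
§15.2 offers live music → Annual Permit required.
§15.3 offers live music; closes midnight, at/before 1:00 AM; employees 75 > 56 → Compliance Authorization required.
§15.4 does not prepare food on-site → Standard Authorization not required.
§15.5 operates vehicles for hire; operates from an industrially zoned site (not: is a home-based business) → Annual Certificate not required.
§15.6 Trade Registration is not required → no effect.
§15.7 employees 75 < 84 → Trade Registration not required.
§15.8 does not serve alcohol for on-premises consumption; provides lodging to guests → General Business Permit not required.
§15.9 operates from an industrially zoned site → Compliance Permit required.
§15.10 closes midnight, at/before 1:00 AM → Municipal Registration required.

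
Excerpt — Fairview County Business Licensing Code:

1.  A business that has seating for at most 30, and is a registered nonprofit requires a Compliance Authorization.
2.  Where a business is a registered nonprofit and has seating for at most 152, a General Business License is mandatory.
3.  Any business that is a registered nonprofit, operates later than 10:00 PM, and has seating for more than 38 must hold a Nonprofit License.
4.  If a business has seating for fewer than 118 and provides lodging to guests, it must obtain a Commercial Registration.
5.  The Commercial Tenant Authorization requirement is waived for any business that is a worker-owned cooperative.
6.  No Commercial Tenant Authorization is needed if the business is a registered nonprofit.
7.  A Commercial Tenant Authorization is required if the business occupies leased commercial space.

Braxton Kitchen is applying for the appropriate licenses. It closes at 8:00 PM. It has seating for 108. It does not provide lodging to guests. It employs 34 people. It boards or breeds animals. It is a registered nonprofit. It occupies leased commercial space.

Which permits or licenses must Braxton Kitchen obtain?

1. seating 108 > 30; is a registered nonprofit → Compliance Authorization not required.
2. is a registered nonprofit; seating 108 ≤ 152 → General Business License required.
3. is a registered nonprofit; closes 8:00 PM, at/before 10:00 PM; seating 108 > 38 → Nonprofit License not required.
4. seating 108 < 118; does not provide lodging to guests → Commercial Registration not required.
5. is a registered nonprofit (not: is a worker-owned cooperative) → Commercial Tenant Authorization exemption does not apply.
6. is a registered nonprofit → exempt from Commercial Tenant Authorization.
7. occupies leased commercial space → Commercial Tenant Authorization required.

General Business License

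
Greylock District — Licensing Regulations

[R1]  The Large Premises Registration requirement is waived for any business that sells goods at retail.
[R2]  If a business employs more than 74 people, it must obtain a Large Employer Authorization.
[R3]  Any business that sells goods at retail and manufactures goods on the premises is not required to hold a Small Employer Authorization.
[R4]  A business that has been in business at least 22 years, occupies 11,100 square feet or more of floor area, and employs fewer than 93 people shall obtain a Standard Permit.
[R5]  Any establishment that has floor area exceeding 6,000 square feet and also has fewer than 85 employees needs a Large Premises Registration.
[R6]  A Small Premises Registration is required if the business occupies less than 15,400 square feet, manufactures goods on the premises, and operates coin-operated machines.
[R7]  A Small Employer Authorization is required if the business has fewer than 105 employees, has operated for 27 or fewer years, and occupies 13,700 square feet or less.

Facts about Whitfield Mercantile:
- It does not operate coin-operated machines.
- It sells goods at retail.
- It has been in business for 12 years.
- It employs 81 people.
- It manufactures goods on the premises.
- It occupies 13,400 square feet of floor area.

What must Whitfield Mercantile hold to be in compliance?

[R1] sells goods at retail → exempt from Large Premises Registration.
[R2] employees 81 > 74 → Large Employer Authorization required.
[R3] sells goods at retail; manufactures goods on the premises → exempt from Small Employer Authorization.
[R4] years in business 12 < 22; floor area 13,400 square feet ≥ 11,100 square feet; employees 81 < 93 → Standard Permit not required.
[R5] floor area 13,400 square feet > 6,000 square feet; employees 81 < 85 → Large Premises Registration required.
[R6] floor area 13,400 square feet < 15,400 square feet; manufactures goods on the premises; does not operate coin-operated machines → Small Premises Registration not required.
[R7] employees 81 < 105; years in business 12 ≤ 27; floor area 13,400 square feet ≤ 13,700 square feet → Small Employer Authorization required.

Large Employer Authorization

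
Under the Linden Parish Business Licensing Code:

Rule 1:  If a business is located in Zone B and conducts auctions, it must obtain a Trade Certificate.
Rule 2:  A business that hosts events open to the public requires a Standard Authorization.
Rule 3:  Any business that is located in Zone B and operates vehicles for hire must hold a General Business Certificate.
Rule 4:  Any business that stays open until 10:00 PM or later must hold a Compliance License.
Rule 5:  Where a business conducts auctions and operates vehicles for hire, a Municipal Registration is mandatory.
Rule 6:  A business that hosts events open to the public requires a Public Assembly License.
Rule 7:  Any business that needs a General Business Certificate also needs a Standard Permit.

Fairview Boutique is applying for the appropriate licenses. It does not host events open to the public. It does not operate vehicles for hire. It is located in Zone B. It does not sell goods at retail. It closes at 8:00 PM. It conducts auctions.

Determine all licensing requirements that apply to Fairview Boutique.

Rule 1: is located in Zone B; conducts auctions → Trade Certificate required.
Rule 2: does not host events open to the public → Standard Authorization not required.
Rule 3: is located in Zone B; does not operate vehicles for hire → General Business Certificate not required.
Rule 4: closes 8:00 PM, at/before 10:00 PM → Compliance License not required.
Rule 5: conducts auctions; does not operate vehicles for hire → Municipal Registration not required.
Rule 6: does not host events open to the public → Public Assembly License not required.
Rule 7: General Business Certificate is not required → no effect.

Trade Certificate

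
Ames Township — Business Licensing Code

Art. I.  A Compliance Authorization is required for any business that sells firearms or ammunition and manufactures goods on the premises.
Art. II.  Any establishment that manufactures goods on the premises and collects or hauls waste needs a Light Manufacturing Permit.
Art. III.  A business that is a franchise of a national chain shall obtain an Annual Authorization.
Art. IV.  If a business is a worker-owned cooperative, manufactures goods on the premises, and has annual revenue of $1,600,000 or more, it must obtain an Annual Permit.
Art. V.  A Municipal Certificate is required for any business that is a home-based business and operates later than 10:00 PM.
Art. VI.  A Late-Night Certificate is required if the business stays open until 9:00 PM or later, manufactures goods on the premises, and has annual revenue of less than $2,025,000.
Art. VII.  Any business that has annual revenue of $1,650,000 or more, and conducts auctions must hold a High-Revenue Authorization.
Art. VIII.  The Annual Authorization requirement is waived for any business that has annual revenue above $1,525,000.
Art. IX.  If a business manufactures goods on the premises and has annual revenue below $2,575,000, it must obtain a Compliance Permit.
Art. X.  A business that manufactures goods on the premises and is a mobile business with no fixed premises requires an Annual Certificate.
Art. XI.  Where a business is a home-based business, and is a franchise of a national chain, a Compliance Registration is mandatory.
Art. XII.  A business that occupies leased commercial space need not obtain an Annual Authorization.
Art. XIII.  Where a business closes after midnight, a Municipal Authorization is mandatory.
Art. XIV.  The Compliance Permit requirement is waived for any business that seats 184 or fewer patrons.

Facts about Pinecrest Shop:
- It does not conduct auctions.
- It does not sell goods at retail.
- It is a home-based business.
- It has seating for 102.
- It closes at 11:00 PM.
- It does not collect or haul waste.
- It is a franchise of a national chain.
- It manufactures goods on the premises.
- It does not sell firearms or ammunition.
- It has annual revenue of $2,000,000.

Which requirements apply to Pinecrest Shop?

Compliance Registration, Late-Night Certificate, Municipal Certificate

Art. I. does not sell firearms or ammunition; manufactures goods on the premises → Compliance Authorization not required.
Art. II. manufactures goods on the premises; does not collect or haul waste → Light Manufacturing Permit not required.
Art. III. is a franchise of a national chain → Annual Authorization required.
Art. IV. is a franchise of a national chain (not: is a worker-owned cooperative); manufactures goods on the premises; revenue $2,000,000 ≥ $1,600,000 → Annual Permit not required.
Art. V. is a home-based business; closes 11:00 PM, after 10:00 PM → Municipal Certificate required.
Art. VI. closes 11:00 PM, after 9:00 PM; manufactures goods on the premises; revenue $2,000,000 < $2,025,000 → Late-Night Certificate required.
Art. VII. revenue $2,000,000 ≥ $1,650,000; does not conduct auctions → High-Revenue Authorization not required.
Art. VIII. revenue $2,000,000 > $1,525,000 → exempt from Annual Authorization.
Art. IX. manufactures goods on the premises; revenue $2,000,000 < $2,575,000 → Compliance Permit required.
Art. X. manufactures goods on the premises; is a home-based business (not: is a mobile business with no fixed premises) → Annual Certificate not required.
Art. XI. is a home-based business; is a franchise of a national chain → Compliance Registration required.
Art. XII. is a home-based business (not: occupies leased commercial space) → Annual Authorization exemption does not apply.
Art. XIII. closes 11:00 PM, at/before midnight → Municipal Authorization not required.
Art. XIV. seating 102 ≤ 184 → exempt from Compliance Permit.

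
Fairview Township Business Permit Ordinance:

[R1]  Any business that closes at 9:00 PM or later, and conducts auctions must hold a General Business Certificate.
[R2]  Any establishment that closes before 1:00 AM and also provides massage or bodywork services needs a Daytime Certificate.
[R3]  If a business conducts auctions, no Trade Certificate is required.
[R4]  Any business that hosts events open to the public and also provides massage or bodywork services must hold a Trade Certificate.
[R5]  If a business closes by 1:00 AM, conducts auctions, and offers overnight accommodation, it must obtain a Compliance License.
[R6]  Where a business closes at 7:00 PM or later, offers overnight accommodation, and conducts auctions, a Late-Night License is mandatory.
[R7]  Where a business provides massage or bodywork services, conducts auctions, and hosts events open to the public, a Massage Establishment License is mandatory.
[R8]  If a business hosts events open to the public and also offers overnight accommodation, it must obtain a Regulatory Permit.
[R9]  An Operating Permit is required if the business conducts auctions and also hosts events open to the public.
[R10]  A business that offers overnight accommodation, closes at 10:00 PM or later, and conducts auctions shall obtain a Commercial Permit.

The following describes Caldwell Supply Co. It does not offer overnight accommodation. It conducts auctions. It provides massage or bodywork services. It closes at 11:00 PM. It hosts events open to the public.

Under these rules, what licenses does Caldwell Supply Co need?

[R1] closes 11:00 PM, after 9:00 PM; conducts auctions → General Business Certificate required.
[R2] closes 11:00 PM, at/before 1:00 AM; provides massage or bodywork services → Daytime Certificate required.
[R3] conducts auctions → exempt from Trade Certificate.
[R4] hosts events open to the public; provides massage or bodywork services → Trade Certificate required.
[R5] closes 11:00 PM, at/before 1:00 AM; conducts auctions; does not offer overnight accommodation → Compliance License not required.
[R6] closes 11:00 PM, after 7:00 PM; does not offer overnight accommodation; conducts auctions → Late-Night License not required.
[R7] provides massage or bodywork services; conducts auctions; hosts events open to the public → Massage Establishment License required.
[R8] hosts events open to the public; does not offer overnight accommodation → Regulatory Permit not required.
[R9] conducts auctions; hosts events open to the public → Operating Permit required.
[R10] does not offer overnight accommodation; closes 11:00 PM, after 10:00 PM; conducts auctions → Commercial Permit not required.

Daytime Certificate, General Business Certificate, Massage Establishment License, Operating Permit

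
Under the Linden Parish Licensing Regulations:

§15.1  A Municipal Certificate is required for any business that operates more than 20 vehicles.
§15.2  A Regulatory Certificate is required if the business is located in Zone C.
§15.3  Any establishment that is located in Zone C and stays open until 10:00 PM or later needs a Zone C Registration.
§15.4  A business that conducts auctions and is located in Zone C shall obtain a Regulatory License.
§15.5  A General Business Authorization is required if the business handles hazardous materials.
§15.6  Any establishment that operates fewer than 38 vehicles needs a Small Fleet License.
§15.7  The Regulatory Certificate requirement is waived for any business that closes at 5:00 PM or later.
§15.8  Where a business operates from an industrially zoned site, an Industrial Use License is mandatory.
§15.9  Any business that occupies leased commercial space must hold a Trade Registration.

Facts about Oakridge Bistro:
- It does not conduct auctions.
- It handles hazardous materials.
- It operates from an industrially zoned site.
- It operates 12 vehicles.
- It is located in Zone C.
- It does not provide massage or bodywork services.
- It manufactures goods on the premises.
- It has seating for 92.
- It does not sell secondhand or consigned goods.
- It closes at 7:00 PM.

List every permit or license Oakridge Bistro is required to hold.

General Business Authorization, Industrial Use License, Small Fleet License

§15.1 vehicles 12 ≤ 20 → Municipal Certificate not required.
§15.2 is located in Zone C → Regulatory Certificate required.
§15.3 is located in Zone C; closes 7:00 PM, at/before 10:00 PM → Zone C Registration not required.
§15.4 does not conduct auctions; is located in Zone C → Regulatory License not required.
§15.5 handles hazardous materials → General Business Authorization required.
§15.6 vehicles 12 < 38 → Small Fleet License required.
§15.7 closes 7:00 PM, after 5:00 PM → exempt from Regulatory Certificate.
§15.8 operates from an industrially zoned site → Industrial Use License required.
§15.9 operates from an industrially zoned site (not: occupies leased commercial space) → Trade Registration not required.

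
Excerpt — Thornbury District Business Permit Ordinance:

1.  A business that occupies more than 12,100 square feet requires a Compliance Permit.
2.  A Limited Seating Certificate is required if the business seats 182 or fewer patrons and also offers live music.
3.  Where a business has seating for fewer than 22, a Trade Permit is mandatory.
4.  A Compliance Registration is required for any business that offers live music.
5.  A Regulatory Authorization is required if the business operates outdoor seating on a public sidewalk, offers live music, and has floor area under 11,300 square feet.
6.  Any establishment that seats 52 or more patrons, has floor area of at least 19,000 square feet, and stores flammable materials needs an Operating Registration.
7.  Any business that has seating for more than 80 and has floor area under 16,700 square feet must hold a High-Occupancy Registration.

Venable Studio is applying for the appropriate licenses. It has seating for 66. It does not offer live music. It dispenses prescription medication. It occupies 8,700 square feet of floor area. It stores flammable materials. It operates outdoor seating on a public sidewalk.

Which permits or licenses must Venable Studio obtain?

1. floor area 8,700 square feet ≤ 12,100 square feet → Compliance Permit not required.
2. seating 66 ≤ 182; does not offer live music → Limited Seating Certificate not required.
3. seating 66 ≥ 22 → Trade Permit not required.
4. does not offer live music → Compliance Registration not required.
5. operates outdoor seating on a public sidewalk; does not offer live music; floor area 8,700 square feet < 11,300 square feet → Regulatory Authorization not required.
6. seating 66 ≥ 52; floor area 8,700 square feet < 19,000 square feet; stores flammable materials → Operating Registration not required.
7. seating 66 ≤ 80; floor area 8,700 square feet < 16,700 square feet → High-Occupancy Registration not required.

None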